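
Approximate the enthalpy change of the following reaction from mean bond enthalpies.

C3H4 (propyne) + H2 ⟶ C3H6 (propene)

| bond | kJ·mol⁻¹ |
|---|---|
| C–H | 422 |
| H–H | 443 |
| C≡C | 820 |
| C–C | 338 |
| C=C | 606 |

ΔH ≈ −187 kJ

Bonds broken (reactants):
  C≡C: 1 × 820 = 820
  C–C: 1 × 338 = 338
  C–H: 4 × 422 = 1688
  H–H: 1 × 443 = 443
  Σ(broken) = 3289 kJ
Bonds formed (products):
  C–C: 1 × 338 = 338
  C–H: 6 × 422 = 2532
  C=C: 1 × 606 = 606
  Σ(formed) = 3476 kJ
ΔH = Σ(broken) − Σ(formed) = 3289 − 3476 = −187 kJ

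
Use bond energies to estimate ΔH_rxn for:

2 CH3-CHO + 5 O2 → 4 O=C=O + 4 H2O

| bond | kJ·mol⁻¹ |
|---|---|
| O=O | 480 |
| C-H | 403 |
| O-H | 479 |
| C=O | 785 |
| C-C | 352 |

ΔH ≈ −2214 kJ

Bonds broken (reactants):
  C-C: 2 × 352 = 704
  C-H: 8 × 403 = 3224
  C=O: 2 × 785 = 1570
  O=O: 5 × 480 = 2400
  Σ(broken) = 7898 kJ
Bonds formed (products):
  C=O: 8 × 785 = 6280
  O-H: 8 × 479 = 3832
  Σ(formed) = 10112 kJ
ΔH = Σ(broken) − Σ(formed) = 7898 − 10112 = −2214 kJ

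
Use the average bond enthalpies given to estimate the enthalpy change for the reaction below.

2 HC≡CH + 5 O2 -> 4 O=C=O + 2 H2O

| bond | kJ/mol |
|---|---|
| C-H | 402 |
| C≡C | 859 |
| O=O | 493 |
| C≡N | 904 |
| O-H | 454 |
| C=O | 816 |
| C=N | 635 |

Bonds broken (reactants):
  C≡C: 2 × 859 = 1718
  C-H: 4 × 402 = 1608
  O=O: 5 × 493 = 2465
  Σ(broken) = 5791 kJ
Bonds formed (products):
  C=O: 8 × 816 = 6528
  O-H: 4 × 454 = 1816
  Σ(formed) = 8344 kJ
ΔH = Σ(broken) − Σ(formed) = 5791 − 8344 = −2553 kJ

ΔH ≈ −2553 kJ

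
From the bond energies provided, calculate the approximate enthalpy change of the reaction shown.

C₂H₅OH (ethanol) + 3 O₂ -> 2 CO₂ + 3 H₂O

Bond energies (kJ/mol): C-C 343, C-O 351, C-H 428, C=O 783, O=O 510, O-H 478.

Bonds broken (reactants):
  C-C: 1 × 343 = 343
  C-H: 5 × 428 = 2140
  C-O: 1 × 351 = 351
  O-H: 1 × 478 = 478
  O=O: 3 × 510 = 1530
  Σ(broken) = 4842 kJ
Bonds formed (products):
  C=O: 4 × 783 = 3132
  O-H: 6 × 478 = 2868
  Σ(formed) = 6000 kJ
ΔH = Σ(broken) − Σ(formed) = 4842 − 6000 = −1158 kJ

ΔH ≈ −1158 kJ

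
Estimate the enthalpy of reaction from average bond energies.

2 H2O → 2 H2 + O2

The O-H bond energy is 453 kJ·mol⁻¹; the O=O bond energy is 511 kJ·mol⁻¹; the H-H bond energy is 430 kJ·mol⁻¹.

Bonds broken (reactants):
  O-H: 4 × 453 = 1812
  Σ(broken) = 1812 kJ
Bonds formed (products):
  H-H: 2 × 430 = 860
  O=O: 1 × 511 = 511
  Σ(formed) = 1371 kJ
ΔH = Σ(broken) − Σ(formed) = 1812 − 1371 = +441 kJ

ΔH ≈ +441 kJ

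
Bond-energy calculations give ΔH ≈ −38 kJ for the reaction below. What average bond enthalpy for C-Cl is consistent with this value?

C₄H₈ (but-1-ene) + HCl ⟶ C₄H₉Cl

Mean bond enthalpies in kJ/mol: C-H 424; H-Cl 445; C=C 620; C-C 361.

Let D be the C-Cl bond energy.
Σ(broken) = 2×361 + 8×424 + 1×620 + 1×445 = 5179
Σ(formed) = 3×361 + 1×D + 9×424 = 4899 + D
ΔH = Σ(broken) − Σ(formed) = (5179) − (4899 + D) = +280 − D
Setting this equal to −38 kJ gives D = 318 kJ/mol.

D(C-Cl) ≈ 318 kJ/mol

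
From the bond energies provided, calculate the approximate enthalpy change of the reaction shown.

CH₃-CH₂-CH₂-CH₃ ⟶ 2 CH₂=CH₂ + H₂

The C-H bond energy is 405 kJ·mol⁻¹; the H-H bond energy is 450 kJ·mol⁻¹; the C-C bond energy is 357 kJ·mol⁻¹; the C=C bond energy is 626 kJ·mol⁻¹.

Bonds broken (reactants):
  C-C: 3 × 357 = 1071
  C-H: 10 × 405 = 4050
  Σ(broken) = 5121 kJ
Bonds formed (products):
  C-H: 8 × 405 = 3240
  C=C: 2 × 626 = 1252
  H-H: 1 × 450 = 450
  Σ(formed) = 4942 kJ
ΔH = Σ(broken) − Σ(formed) = 5121 − 4942 = +179 kJ

ΔH ≈ +179 kJ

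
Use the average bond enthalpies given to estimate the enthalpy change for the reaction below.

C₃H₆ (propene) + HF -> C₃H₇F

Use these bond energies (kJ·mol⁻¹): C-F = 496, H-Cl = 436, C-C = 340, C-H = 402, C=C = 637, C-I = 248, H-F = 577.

ΔH ≈ −24 kJ

Bonds broken (reactants):
  C-C: 1 × 340 = 340
  C-H: 6 × 402 = 2412
  C=C: 1 × 637 = 637
  H-F: 1 × 577 = 577
  Σ(broken) = 3966 kJ
Bonds formed (products):
  C-C: 2 × 340 = 680
  C-F: 1 × 496 = 496
  C-H: 7 × 402 = 2814
  Σ(formed) = 3990 kJ
ΔH = Σ(broken) − Σ(formed) = 3966 − 3990 = −24 kJ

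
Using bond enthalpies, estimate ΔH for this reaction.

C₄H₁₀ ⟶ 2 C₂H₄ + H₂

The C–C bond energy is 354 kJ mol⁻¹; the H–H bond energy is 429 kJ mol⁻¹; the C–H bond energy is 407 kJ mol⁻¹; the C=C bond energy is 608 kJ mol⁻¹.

ΔH ≈ +231 kJ

Bonds broken (reactants):
  C–C: 3 × 354 = 1062
  C–H: 10 × 407 = 4070
  Σ(broken) = 5132 kJ
Bonds formed (products):
  C–H: 8 × 407 = 3256
  C=C: 2 × 608 = 1216
  H–H: 1 × 429 = 429
  Σ(formed) = 4901 kJ
ΔH = Σ(broken) − Σ(formed) = 5132 − 4901 = +231 kJ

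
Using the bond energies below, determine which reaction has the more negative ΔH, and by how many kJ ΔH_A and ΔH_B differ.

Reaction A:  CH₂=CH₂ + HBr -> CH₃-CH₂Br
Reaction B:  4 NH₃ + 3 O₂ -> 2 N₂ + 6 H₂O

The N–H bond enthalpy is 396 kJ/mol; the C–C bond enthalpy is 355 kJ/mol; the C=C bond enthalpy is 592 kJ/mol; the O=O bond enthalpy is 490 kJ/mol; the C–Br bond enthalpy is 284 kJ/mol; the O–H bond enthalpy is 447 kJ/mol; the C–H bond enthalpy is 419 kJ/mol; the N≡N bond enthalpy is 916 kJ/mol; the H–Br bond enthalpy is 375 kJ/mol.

Reaction A:
  Bonds broken (reactants):
    C–H: 4 × 419 = 1676
    C=C: 1 × 592 = 592
    H–Br: 1 × 375 = 375
    Σ(broken) = 2643 kJ
  Bonds formed (products):
    C–Br: 1 × 284 = 284
    C–C: 1 × 355 = 355
    C–H: 5 × 419 = 2095
    Σ(formed) = 2734 kJ
  ΔH_A = 2643 − 2734 = −91 kJ
Reaction B:
  Bonds broken (reactants):
    N–H: 12 × 396 = 4752
    O=O: 3 × 490 = 1470
    Σ(broken) = 6222 kJ
  Bonds formed (products):
    N≡N: 2 × 916 = 1832
    O–H: 12 × 447 = 5364
    Σ(formed) = 7196 kJ
  ΔH_B = 6222 − 7196 = −974 kJ
ΔH_A − ΔH_B = +883 kJ, so reaction B has the more negative ΔH; |ΔH_A − ΔH_B| = 883 kJ.

Reaction B, by 883 kJ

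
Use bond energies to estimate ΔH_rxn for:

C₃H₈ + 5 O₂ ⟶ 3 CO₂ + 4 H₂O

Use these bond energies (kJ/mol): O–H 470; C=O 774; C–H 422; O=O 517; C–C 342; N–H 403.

Bonds broken (reactants):
  C–C: 2 × 342 = 684
  C–H: 8 × 422 = 3376
  O=O: 5 × 517 = 2585
  Σ(broken) = 6645 kJ
Bonds formed (products):
  C=O: 6 × 774 = 4644
  O–H: 8 × 470 = 3760
  Σ(formed) = 8404 kJ
ΔH = Σ(broken) − Σ(formed) = 6645 − 8404 = −1759 kJ

ΔH ≈ −1759 kJ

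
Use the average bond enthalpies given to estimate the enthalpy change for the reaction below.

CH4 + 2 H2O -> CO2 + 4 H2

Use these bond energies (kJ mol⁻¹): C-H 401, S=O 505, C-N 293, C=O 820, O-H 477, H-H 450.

Bonds broken (reactants):
  C-H: 4 × 401 = 1604
  O-H: 4 × 477 = 1908
  Σ(broken) = 3512 kJ
Bonds formed (products):
  C=O: 2 × 820 = 1640
  H-H: 4 × 450 = 1800
  Σ(formed) = 3440 kJ
ΔH = Σ(broken) − Σ(formed) = 3512 − 3440 = +72 kJ

ΔH ≈ +72 kJ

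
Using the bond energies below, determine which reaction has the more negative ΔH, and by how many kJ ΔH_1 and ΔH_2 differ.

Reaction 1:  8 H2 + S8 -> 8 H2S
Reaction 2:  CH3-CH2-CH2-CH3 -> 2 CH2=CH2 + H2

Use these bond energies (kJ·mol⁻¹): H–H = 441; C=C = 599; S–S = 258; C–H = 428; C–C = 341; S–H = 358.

Reaction 1:
  Bonds broken (reactants):
    H–H: 8 × 441 = 3528
    S–S: 8 × 258 = 2064
    Σ(broken) = 5592 kJ
  Bonds formed (products):
    S–H: 16 × 358 = 5728
    Σ(formed) = 5728 kJ
  ΔH_1 = 5592 − 5728 = −136 kJ
Reaction 2:
  Bonds broken (reactants):
    C–C: 3 × 341 = 1023
    C–H: 10 × 428 = 4280
    Σ(broken) = 5303 kJ
  Bonds formed (products):
    C–H: 8 × 428 = 3424
    C=C: 2 × 599 = 1198
    H–H: 1 × 441 = 441
    Σ(formed) = 5063 kJ
  ΔH_2 = 5303 − 5063 = +240 kJ
ΔH_1 − ΔH_2 = −376 kJ, so reaction 1 has the more negative ΔH; |ΔH_1 − ΔH_2| = 376 kJ.

Reaction 1, by 376 kJ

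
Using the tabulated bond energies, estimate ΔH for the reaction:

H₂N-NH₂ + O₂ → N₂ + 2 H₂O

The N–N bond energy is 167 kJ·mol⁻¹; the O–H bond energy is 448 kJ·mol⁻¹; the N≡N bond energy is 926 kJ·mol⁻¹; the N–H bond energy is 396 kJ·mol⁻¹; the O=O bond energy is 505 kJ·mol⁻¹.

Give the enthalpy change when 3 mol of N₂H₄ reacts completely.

ΔH = −1386 kJ

Bonds broken (reactants):
  N–H: 4 × 396 = 1584
  N–N: 1 × 167 = 167
  O=O: 1 × 505 = 505
  Σ(broken) = 2256 kJ
Bonds formed (products):
  N≡N: 1 × 926 = 926
  O–H: 4 × 448 = 1792
  Σ(formed) = 2718 kJ
ΔH = Σ(broken) − Σ(formed) = 2256 − 2718 = −462 kJ
For 3× the reaction as written: 3 × (−462) = −1386 kJ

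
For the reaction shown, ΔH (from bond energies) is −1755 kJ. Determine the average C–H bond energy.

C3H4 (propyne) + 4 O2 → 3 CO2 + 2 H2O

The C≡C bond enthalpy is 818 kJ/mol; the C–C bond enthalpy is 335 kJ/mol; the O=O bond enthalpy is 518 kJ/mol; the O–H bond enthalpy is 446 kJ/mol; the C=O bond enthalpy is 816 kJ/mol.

D(C–H) ≈ 425 kJ/mol

Let D be the C–H bond energy.
Σ(broken) = 1×818 + 1×335 + 4×D + 4×518 = 3225 + 4D
Σ(formed) = 6×816 + 4×446 = 6680
ΔH = Σ(broken) − Σ(formed) = (3225 + 4D) − (6680) = −3455 + 4D
Setting this equal to −1755 kJ gives 4D = 1700, so D = 425 kJ/mol.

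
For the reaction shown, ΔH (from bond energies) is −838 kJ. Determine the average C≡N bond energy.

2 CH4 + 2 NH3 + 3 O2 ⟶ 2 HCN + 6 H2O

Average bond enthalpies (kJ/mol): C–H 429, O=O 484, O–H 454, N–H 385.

D(C≡N) ≈ 863 kJ/mol

Let D be the C≡N bond energy.
Σ(broken) = 8×429 + 6×385 + 3×484 = 7194
Σ(formed) = 2×D + 2×429 + 12×454 = 6306 + 2D
ΔH = Σ(broken) − Σ(formed) = (7194) − (6306 + 2D) = +888 − 2D
Setting this equal to −838 kJ gives 2D = 1726, so D = 863 kJ/mol.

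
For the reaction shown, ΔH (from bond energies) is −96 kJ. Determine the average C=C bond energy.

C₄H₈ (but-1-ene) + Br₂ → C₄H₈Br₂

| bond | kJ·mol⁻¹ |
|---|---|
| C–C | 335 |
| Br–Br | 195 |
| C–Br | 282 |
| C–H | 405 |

D(C=C) ≈ 608 kJ/mol

Let D be the C=C bond energy.
Σ(broken) = 1×195 + 2×335 + 8×405 + 1×D = 4105 + D
Σ(formed) = 2×282 + 3×335 + 8×405 = 4809
ΔH = Σ(broken) − Σ(formed) = (4105 + D) − (4809) = −704 + D
Setting this equal to −96 kJ gives D = 608 kJ/mol.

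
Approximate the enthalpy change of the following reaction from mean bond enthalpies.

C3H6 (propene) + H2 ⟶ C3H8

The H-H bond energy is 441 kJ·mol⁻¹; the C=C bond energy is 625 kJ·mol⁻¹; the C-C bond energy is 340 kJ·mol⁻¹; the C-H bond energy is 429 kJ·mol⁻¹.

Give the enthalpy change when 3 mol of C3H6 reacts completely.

Bonds broken (reactants):
  C-C: 1 × 340 = 340
  C-H: 6 × 429 = 2574
  C=C: 1 × 625 = 625
  H-H: 1 × 441 = 441
  Σ(broken) = 3980 kJ
Bonds formed (products):
  C-C: 2 × 340 = 680
  C-H: 8 × 429 = 3432
  Σ(formed) = 4112 kJ
ΔH = Σ(broken) − Σ(formed) = 3980 − 4112 = −132 kJ
For 3× the reaction as written: 3 × (−132) = −396 kJ

ΔH = −396 kJ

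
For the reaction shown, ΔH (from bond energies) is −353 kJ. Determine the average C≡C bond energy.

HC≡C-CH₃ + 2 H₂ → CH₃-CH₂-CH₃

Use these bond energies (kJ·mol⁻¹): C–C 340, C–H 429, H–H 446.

D(C≡C) ≈ 811 kJ/mol

Let D be the C≡C bond energy.
Σ(broken) = 1×D + 1×340 + 4×429 + 2×446 = 2948 + D
Σ(formed) = 2×340 + 8×429 = 4112
ΔH = Σ(broken) − Σ(formed) = (2948 + D) − (4112) = −1164 + D
Setting this equal to −353 kJ gives D = 811 kJ/mol.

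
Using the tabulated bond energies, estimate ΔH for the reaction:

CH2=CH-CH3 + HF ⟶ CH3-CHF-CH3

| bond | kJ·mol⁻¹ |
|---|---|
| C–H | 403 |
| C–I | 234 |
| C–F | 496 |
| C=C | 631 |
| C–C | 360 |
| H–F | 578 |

Bonds broken (reactants):
  C–C: 1 × 360 = 360
  C–H: 6 × 403 = 2418
  C=C: 1 × 631 = 631
  H–F: 1 × 578 = 578
  Σ(broken) = 3987 kJ
Bonds formed (products):
  C–C: 2 × 360 = 720
  C–F: 1 × 496 = 496
  C–H: 7 × 403 = 2821
  Σ(formed) = 4037 kJ
ΔH = Σ(broken) − Σ(formed) = 3987 − 4037 = −50 kJ

ΔH ≈ −50 kJ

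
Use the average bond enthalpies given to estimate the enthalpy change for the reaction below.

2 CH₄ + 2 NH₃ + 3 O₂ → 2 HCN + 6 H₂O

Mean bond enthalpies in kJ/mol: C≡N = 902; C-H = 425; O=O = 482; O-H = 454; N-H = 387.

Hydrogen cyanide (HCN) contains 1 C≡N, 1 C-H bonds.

ΔH ≈ −934 kJ

Bonds broken (reactants):
  C-H: 8 × 425 = 3400
  N-H: 6 × 387 = 2322
  O=O: 3 × 482 = 1446
  Σ(broken) = 7168 kJ
Bonds formed (products):
  C≡N: 2 × 902 = 1804
  C-H: 2 × 425 = 850
  O-H: 12 × 454 = 5448
  Σ(formed) = 8102 kJ
ΔH = Σ(broken) − Σ(formed) = 7168 − 8102 = −934 kJ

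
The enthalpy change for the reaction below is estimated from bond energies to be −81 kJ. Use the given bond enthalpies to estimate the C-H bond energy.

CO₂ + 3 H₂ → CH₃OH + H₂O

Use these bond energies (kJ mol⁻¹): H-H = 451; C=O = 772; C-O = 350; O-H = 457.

D(C-H) ≈ 419 kJ/mol

Let D be the C-H bond energy.
Σ(broken) = 2×772 + 3×451 = 2897
Σ(formed) = 3×D + 1×350 + 3×457 = 1721 + 3D
ΔH = Σ(broken) − Σ(formed) = (2897) − (1721 + 3D) = +1176 − 3D
Setting this equal to −81 kJ gives 3D = 1257, so D = 419 kJ/mol.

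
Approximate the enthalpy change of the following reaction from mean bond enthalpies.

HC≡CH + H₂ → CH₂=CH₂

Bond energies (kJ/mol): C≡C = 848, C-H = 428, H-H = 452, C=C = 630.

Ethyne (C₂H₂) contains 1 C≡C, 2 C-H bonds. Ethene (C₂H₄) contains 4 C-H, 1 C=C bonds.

Bonds broken (reactants):
  C≡C: 1 × 848 = 848
  C-H: 2 × 428 = 856
  H-H: 1 × 452 = 452
  Σ(broken) = 2156 kJ
Bonds formed (products):
  C-H: 4 × 428 = 1712
  C=C: 1 × 630 = 630
  Σ(formed) = 2342 kJ
ΔH = Σ(broken) − Σ(formed) = 2156 − 2342 = −186 kJ

ΔH ≈ −186 kJ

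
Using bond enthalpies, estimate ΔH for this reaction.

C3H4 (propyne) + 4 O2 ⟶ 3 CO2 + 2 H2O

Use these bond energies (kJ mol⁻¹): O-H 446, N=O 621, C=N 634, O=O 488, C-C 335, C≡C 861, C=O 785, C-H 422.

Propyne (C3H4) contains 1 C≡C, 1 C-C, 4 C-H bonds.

Bonds broken (reactants):
  C≡C: 1 × 861 = 861
  C-C: 1 × 335 = 335
  C-H: 4 × 422 = 1688
  O=O: 4 × 488 = 1952
  Σ(broken) = 4836 kJ
Bonds formed (products):
  C=O: 6 × 785 = 4710
  O-H: 4 × 446 = 1784
  Σ(formed) = 6494 kJ
ΔH = Σ(broken) − Σ(formed) = 4836 − 6494 = −1658 kJ

ΔH ≈ −1658 kJ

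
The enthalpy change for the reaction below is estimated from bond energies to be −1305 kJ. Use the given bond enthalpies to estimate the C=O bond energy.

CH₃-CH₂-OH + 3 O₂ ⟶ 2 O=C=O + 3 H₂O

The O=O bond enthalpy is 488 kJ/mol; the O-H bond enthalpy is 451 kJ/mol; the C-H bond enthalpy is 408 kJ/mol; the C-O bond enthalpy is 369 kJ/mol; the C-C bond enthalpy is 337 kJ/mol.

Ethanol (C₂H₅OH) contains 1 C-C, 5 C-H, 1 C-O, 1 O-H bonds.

Let D be the C=O bond energy.
Σ(broken) = 1×337 + 5×408 + 1×369 + 1×451 + 3×488 = 4661
Σ(formed) = 4×D + 6×451 = 2706 + 4D
ΔH = Σ(broken) − Σ(formed) = (4661) − (2706 + 4D) = +1955 − 4D
Setting this equal to −1305 kJ gives 4D = 3260, so D = 815 kJ/mol.

D(C=O) ≈ 815 kJ/mol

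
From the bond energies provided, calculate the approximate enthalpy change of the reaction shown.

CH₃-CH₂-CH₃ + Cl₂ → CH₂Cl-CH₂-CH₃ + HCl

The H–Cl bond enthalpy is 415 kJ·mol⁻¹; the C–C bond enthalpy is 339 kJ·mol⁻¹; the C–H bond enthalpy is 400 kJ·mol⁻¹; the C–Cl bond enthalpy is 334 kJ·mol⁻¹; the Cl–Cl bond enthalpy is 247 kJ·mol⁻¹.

Bonds broken (reactants):
  C–C: 2 × 339 = 678
  C–H: 8 × 400 = 3200
  Cl–Cl: 1 × 247 = 247
  Σ(broken) = 4125 kJ
Bonds formed (products):
  C–C: 2 × 339 = 678
  C–Cl: 1 × 334 = 334
  C–H: 7 × 400 = 2800
  H–Cl: 1 × 415 = 415
  Σ(formed) = 4227 kJ
ΔH = Σ(broken) − Σ(formed) = 4125 − 4227 = −102 kJ

ΔH ≈ −102 kJ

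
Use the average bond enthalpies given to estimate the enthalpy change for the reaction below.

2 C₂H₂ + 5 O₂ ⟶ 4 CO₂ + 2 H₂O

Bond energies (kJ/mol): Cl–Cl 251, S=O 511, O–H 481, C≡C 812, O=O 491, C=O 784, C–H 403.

Bonds broken (reactants):
  C≡C: 2 × 812 = 1624
  C–H: 4 × 403 = 1612
  O=O: 5 × 491 = 2455
  Σ(broken) = 5691 kJ
Bonds formed (products):
  C=O: 8 × 784 = 6272
  O–H: 4 × 481 = 1924
  Σ(formed) = 8196 kJ
ΔH = Σ(broken) − Σ(formed) = 5691 − 8196 = −2505 kJ

ΔH ≈ −2505 kJ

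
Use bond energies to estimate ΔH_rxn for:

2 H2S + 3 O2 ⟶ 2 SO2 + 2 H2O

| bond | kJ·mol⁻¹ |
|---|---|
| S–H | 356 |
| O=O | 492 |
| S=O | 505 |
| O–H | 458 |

Bonds broken (reactants):
  O=O: 3 × 492 = 1476
  S–H: 4 × 356 = 1424
  Σ(broken) = 2900 kJ
Bonds formed (products):
  O–H: 4 × 458 = 1832
  S=O: 4 × 505 = 2020
  Σ(formed) = 3852 kJ
ΔH = Σ(broken) − Σ(formed) = 2900 − 3852 = −952 kJ

ΔH ≈ −952 kJ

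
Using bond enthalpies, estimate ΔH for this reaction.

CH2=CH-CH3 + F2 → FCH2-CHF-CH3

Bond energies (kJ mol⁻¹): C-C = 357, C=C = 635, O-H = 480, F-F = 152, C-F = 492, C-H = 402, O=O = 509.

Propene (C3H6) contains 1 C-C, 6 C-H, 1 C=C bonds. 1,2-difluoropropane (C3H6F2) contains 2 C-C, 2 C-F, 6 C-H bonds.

ΔH ≈ −554 kJ

Bonds broken (reactants):
  C-C: 1 × 357 = 357
  C-H: 6 × 402 = 2412
  C=C: 1 × 635 = 635
  F-F: 1 × 152 = 152
  Σ(broken) = 3556 kJ
Bonds formed (products):
  C-C: 2 × 357 = 714
  C-F: 2 × 492 = 984
  C-H: 6 × 402 = 2412
  Σ(formed) = 4110 kJ
ΔH = Σ(broken) − Σ(formed) = 3556 − 4110 = −554 kJ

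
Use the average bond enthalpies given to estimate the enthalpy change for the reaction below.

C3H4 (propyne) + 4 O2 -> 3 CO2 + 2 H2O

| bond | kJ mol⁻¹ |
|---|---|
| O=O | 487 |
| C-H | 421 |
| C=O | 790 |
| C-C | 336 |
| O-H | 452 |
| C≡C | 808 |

Bonds broken (reactants):
  C≡C: 1 × 808 = 808
  C-C: 1 × 336 = 336
  C-H: 4 × 421 = 1684
  O=O: 4 × 487 = 1948
  Σ(broken) = 4776 kJ
Bonds formed (products):
  C=O: 6 × 790 = 4740
  O-H: 4 × 452 = 1808
  Σ(formed) = 6548 kJ
ΔH = Σ(broken) − Σ(formed) = 4776 − 6548 = −1772 kJ

ΔH ≈ −1772 kJ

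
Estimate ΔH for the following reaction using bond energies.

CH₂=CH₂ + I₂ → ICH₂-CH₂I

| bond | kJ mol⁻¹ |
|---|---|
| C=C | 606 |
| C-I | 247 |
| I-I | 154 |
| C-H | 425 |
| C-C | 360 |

ΔH ≈ −94 kJ

Bonds broken (reactants):
  C-H: 4 × 425 = 1700
  C=C: 1 × 606 = 606
  I-I: 1 × 154 = 154
  Σ(broken) = 2460 kJ
Bonds formed (products):
  C-C: 1 × 360 = 360
  C-H: 4 × 425 = 1700
  C-I: 2 × 247 = 494
  Σ(formed) = 2554 kJ
ΔH = Σ(broken) − Σ(formed) = 2460 − 2554 = −94 kJ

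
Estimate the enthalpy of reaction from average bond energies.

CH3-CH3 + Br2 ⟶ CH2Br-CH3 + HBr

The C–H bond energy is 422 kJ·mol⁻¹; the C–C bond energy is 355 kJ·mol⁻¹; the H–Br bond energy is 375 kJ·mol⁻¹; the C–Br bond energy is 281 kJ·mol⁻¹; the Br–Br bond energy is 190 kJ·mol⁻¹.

Bonds broken (reactants):
  Br–Br: 1 × 190 = 190
  C–C: 1 × 355 = 355
  C–H: 6 × 422 = 2532
  Σ(broken) = 3077 kJ
Bonds formed (products):
  C–Br: 1 × 281 = 281
  C–C: 1 × 355 = 355
  C–H: 5 × 422 = 2110
  H–Br: 1 × 375 = 375
  Σ(formed) = 3121 kJ
ΔH = Σ(broken) − Σ(formed) = 3077 − 3121 = −44 kJ

ΔH ≈ −44 kJ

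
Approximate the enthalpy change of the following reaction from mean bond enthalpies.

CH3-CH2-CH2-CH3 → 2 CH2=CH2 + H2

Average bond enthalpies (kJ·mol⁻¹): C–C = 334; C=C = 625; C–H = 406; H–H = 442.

Bonds broken (reactants):
  C–C: 3 × 334 = 1002
  C–H: 10 × 406 = 4060
  Σ(broken) = 5062 kJ
Bonds formed (products):
  C–H: 8 × 406 = 3248
  C=C: 2 × 625 = 1250
  H–H: 1 × 442 = 442
  Σ(formed) = 4940 kJ
ΔH = Σ(broken) − Σ(formed) = 5062 − 4940 = +122 kJ

ΔH ≈ +122 kJ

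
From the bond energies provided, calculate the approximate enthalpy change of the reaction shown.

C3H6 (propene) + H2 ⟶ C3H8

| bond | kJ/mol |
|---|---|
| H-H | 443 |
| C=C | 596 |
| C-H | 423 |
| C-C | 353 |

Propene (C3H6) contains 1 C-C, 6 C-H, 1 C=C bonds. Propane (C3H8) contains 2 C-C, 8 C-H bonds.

Bonds broken (reactants):
  C-C: 1 × 353 = 353
  C-H: 6 × 423 = 2538
  C=C: 1 × 596 = 596
  H-H: 1 × 443 = 443
  Σ(broken) = 3930 kJ
Bonds formed (products):
  C-C: 2 × 353 = 706
  C-H: 8 × 423 = 3384
  Σ(formed) = 4090 kJ
ΔH = Σ(broken) − Σ(formed) = 3930 − 4090 = −160 kJ

ΔH ≈ −160 kJ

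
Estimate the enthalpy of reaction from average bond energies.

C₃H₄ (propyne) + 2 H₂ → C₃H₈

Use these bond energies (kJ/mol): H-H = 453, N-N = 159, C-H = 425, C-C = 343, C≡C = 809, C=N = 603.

ΔH ≈ −328 kJ

Bonds broken (reactants):
  C≡C: 1 × 809 = 809
  C-C: 1 × 343 = 343
  C-H: 4 × 425 = 1700
  H-H: 2 × 453 = 906
  Σ(broken) = 3758 kJ
Bonds formed (products):
  C-C: 2 × 343 = 686
  C-H: 8 × 425 = 3400
  Σ(formed) = 4086 kJ
ΔH = Σ(broken) − Σ(formed) = 3758 − 4086 = −328 kJ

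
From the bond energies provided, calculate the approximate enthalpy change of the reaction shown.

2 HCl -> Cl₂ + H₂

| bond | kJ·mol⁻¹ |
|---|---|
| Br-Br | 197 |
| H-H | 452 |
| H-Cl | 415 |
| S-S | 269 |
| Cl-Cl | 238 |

ΔH ≈ +140 kJ

Bonds broken (reactants):
  H-Cl: 2 × 415 = 830
  Σ(broken) = 830 kJ
Bonds formed (products):
  Cl-Cl: 1 × 238 = 238
  H-H: 1 × 452 = 452
  Σ(formed) = 690 kJ
ΔH = Σ(broken) − Σ(formed) = 830 − 690 = +140 kJ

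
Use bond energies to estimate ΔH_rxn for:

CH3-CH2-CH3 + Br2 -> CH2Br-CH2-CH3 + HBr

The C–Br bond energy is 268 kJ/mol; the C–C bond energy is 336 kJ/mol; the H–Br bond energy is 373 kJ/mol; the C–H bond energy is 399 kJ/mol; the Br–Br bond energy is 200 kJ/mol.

Bonds broken (reactants):
  Br–Br: 1 × 200 = 200
  C–C: 2 × 336 = 672
  C–H: 8 × 399 = 3192
  Σ(broken) = 4064 kJ
Bonds formed (products):
  C–Br: 1 × 268 = 268
  C–C: 2 × 336 = 672
  C–H: 7 × 399 = 2793
  H–Br: 1 × 373 = 373
  Σ(formed) = 4106 kJ
ΔH = Σ(broken) − Σ(formed) = 4064 − 4106 = −42 kJ

ΔH ≈ −42 kJ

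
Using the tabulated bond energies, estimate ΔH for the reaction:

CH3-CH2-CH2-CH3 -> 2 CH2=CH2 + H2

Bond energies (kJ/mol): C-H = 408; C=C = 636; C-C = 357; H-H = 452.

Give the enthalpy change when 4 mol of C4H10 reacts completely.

Bonds broken (reactants):
  C-C: 3 × 357 = 1071
  C-H: 10 × 408 = 4080
  Σ(broken) = 5151 kJ
Bonds formed (products):
  C-H: 8 × 408 = 3264
  C=C: 2 × 636 = 1272
  H-H: 1 × 452 = 452
  Σ(formed) = 4988 kJ
ΔH = Σ(broken) − Σ(formed) = 5151 − 4988 = +163 kJ
For 4× the reaction as written: 4 × (+163) = +652 kJ

ΔH = +652 kJ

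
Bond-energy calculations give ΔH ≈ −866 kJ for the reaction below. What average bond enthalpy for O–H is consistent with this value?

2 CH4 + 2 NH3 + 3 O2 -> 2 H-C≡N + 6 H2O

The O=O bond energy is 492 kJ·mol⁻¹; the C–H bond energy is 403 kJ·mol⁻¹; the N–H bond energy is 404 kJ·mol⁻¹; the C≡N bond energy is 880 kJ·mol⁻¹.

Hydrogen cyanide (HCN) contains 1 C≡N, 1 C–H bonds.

Let D be the O–H bond energy.
Σ(broken) = 8×403 + 6×404 + 3×492 = 7124
Σ(formed) = 2×880 + 2×403 + 12×D = 2566 + 12D
ΔH = Σ(broken) − Σ(formed) = (7124) − (2566 + 12D) = +4558 − 12D
Setting this equal to −866 kJ gives 12D = 5424, so D = 452 kJ/mol.

D(O–H) ≈ 452 kJ/mol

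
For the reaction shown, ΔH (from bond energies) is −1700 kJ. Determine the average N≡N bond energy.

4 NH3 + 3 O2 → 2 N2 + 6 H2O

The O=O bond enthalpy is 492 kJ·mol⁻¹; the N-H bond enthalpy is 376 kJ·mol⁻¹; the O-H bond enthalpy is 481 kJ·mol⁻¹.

D(N≡N) ≈ 958 kJ/mol

Let D be the N≡N bond energy.
Σ(broken) = 12×376 + 3×492 = 5988
Σ(formed) = 2×D + 12×481 = 5772 + 2D
ΔH = Σ(broken) − Σ(formed) = (5988) − (5772 + 2D) = +216 − 2D
Setting this equal to −1700 kJ gives 2D = 1916, so D = 958 kJ/mol.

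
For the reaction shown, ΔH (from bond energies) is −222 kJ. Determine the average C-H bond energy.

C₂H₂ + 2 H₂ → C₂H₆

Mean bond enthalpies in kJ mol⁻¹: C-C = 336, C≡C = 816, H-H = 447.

D(C-H) ≈ 399 kJ/mol

Let D be the C-H bond energy.
Σ(broken) = 1×816 + 2×D + 2×447 = 1710 + 2D
Σ(formed) = 1×336 + 6×D = 336 + 6D
ΔH = Σ(broken) − Σ(formed) = (1710 + 2D) − (336 + 6D) = +1374 − 4D
Setting this equal to −222 kJ gives 4D = 1596, so D = 399 kJ/mol.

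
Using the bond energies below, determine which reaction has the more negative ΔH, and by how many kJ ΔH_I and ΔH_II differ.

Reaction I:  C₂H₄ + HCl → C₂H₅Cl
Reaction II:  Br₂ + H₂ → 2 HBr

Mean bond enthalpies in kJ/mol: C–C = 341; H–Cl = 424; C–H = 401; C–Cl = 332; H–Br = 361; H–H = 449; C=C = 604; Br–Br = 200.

Reaction I:
  Bonds broken (reactants):
    C–H: 4 × 401 = 1604
    C=C: 1 × 604 = 604
    H–Cl: 1 × 424 = 424
    Σ(broken) = 2632 kJ
  Bonds formed (products):
    C–C: 1 × 341 = 341
    C–Cl: 1 × 332 = 332
    C–H: 5 × 401 = 2005
    Σ(formed) = 2678 kJ
  ΔH_I = 2632 − 2678 = −46 kJ
Reaction II:
  Bonds broken (reactants):
    Br–Br: 1 × 200 = 200
    H–H: 1 × 449 = 449
    Σ(broken) = 649 kJ
  Bonds formed (products):
    H–Br: 2 × 361 = 722
    Σ(formed) = 722 kJ
  ΔH_II = 649 − 722 = −73 kJ
ΔH_I − ΔH_II = +27 kJ, so reaction II has the more negative ΔH; |ΔH_I − ΔH_II| = 27 kJ.

Reaction II, by 27 kJ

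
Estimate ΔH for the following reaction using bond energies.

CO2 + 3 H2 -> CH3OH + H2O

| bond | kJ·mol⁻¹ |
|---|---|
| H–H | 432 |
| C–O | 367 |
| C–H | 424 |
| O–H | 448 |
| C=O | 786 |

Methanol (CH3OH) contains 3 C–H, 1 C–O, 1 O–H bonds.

ΔH ≈ −115 kJ

Bonds broken (reactants):
  C=O: 2 × 786 = 1572
  H–H: 3 × 432 = 1296
  Σ(broken) = 2868 kJ
Bonds formed (products):
  C–H: 3 × 424 = 1272
  C–O: 1 × 367 = 367
  O–H: 3 × 448 = 1344
  Σ(formed) = 2983 kJ
ΔH = Σ(broken) − Σ(formed) = 2868 − 2983 = −115 kJ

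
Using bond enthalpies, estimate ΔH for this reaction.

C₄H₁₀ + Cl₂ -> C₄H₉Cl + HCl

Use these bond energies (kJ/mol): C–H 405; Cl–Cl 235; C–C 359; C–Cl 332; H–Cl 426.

Bonds broken (reactants):
  C–C: 3 × 359 = 1077
  C–H: 10 × 405 = 4050
  Cl–Cl: 1 × 235 = 235
  Σ(broken) = 5362 kJ
Bonds formed (products):
  C–C: 3 × 359 = 1077
  C–Cl: 1 × 332 = 332
  C–H: 9 × 405 = 3645
  H–Cl: 1 × 426 = 426
  Σ(formed) = 5480 kJ
ΔH = Σ(broken) − Σ(formed) = 5362 − 5480 = −118 kJ

ΔH ≈ −118 kJ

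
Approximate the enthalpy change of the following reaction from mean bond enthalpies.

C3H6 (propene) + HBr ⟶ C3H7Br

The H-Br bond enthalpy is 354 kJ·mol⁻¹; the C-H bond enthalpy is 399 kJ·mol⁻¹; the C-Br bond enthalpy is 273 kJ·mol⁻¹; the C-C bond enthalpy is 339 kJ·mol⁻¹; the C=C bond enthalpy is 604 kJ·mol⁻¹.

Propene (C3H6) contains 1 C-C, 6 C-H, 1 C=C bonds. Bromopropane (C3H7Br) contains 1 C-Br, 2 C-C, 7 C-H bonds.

ΔH ≈ −53 kJ

Bonds broken (reactants):
  C-C: 1 × 339 = 339
  C-H: 6 × 399 = 2394
  C=C: 1 × 604 = 604
  H-Br: 1 × 354 = 354
  Σ(broken) = 3691 kJ
Bonds formed (products):
  C-Br: 1 × 273 = 273
  C-C: 2 × 339 = 678
  C-H: 7 × 399 = 2793
  Σ(formed) = 3744 kJ
ΔH = Σ(broken) − Σ(formed) = 3691 − 3744 = −53 kJ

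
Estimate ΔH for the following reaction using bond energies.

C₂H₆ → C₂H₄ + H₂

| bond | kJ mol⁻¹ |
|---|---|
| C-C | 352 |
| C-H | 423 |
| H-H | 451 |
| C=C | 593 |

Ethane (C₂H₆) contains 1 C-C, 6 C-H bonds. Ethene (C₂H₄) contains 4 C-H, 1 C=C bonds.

ΔH ≈ +154 kJ

Bonds broken (reactants):
  C-C: 1 × 352 = 352
  C-H: 6 × 423 = 2538
  Σ(broken) = 2890 kJ
Bonds formed (products):
  C-H: 4 × 423 = 1692
  C=C: 1 × 593 = 593
  H-H: 1 × 451 = 451
  Σ(formed) = 2736 kJ
ΔH = Σ(broken) − Σ(formed) = 2890 − 2736 = +154 kJ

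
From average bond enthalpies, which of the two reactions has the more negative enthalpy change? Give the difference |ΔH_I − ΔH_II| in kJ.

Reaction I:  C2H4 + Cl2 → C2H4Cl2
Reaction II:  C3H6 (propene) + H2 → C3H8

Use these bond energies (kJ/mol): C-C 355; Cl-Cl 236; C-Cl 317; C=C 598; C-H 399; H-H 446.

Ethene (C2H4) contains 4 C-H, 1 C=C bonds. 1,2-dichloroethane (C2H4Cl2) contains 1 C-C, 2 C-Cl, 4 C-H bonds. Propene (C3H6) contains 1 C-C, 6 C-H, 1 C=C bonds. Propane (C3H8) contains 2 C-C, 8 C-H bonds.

Reaction I:
  Bonds broken (reactants):
    C-H: 4 × 399 = 1596
    C=C: 1 × 598 = 598
    Cl-Cl: 1 × 236 = 236
    Σ(broken) = 2430 kJ
  Bonds formed (products):
    C-C: 1 × 355 = 355
    C-Cl: 2 × 317 = 634
    C-H: 4 × 399 = 1596
    Σ(formed) = 2585 kJ
  ΔH_I = 2430 − 2585 = −155 kJ
Reaction II:
  Bonds broken (reactants):
    C-C: 1 × 355 = 355
    C-H: 6 × 399 = 2394
    C=C: 1 × 598 = 598
    H-H: 1 × 446 = 446
    Σ(broken) = 3793 kJ
  Bonds formed (products):
    C-C: 2 × 355 = 710
    C-H: 8 × 399 = 3192
    Σ(formed) = 3902 kJ
  ΔH_II = 3793 − 3902 = −109 kJ
ΔH_I − ΔH_II = −46 kJ, so reaction I has the more negative ΔH; |ΔH_I − ΔH_II| = 46 kJ.

Reaction I, by 46 kJ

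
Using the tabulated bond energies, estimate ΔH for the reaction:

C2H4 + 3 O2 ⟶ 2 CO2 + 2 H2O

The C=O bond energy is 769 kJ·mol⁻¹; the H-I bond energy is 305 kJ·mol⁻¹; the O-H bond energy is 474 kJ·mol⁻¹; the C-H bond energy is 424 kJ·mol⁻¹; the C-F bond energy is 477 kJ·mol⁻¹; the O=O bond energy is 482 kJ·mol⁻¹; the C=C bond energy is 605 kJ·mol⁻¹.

Bonds broken (reactants):
  C-H: 4 × 424 = 1696
  C=C: 1 × 605 = 605
  O=O: 3 × 482 = 1446
  Σ(broken) = 3747 kJ
Bonds formed (products):
  C=O: 4 × 769 = 3076
  O-H: 4 × 474 = 1896
  Σ(formed) = 4972 kJ
ΔH = Σ(broken) − Σ(formed) = 3747 − 4972 = −1225 kJ

ΔH ≈ −1225 kJ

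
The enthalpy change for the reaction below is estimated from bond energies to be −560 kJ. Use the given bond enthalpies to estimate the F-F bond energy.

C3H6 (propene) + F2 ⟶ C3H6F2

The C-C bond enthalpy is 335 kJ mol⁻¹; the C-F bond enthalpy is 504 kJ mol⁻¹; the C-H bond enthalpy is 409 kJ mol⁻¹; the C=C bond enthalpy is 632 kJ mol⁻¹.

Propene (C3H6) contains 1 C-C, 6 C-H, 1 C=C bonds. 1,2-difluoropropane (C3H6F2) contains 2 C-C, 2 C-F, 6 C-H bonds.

Let D be the F-F bond energy.
Σ(broken) = 1×335 + 6×409 + 1×632 + 1×D = 3421 + D
Σ(formed) = 2×335 + 2×504 + 6×409 = 4132
ΔH = Σ(broken) − Σ(formed) = (3421 + D) − (4132) = −711 + D
Setting this equal to −560 kJ gives D = 151 kJ/mol.

D(F-F) ≈ 151 kJ/mol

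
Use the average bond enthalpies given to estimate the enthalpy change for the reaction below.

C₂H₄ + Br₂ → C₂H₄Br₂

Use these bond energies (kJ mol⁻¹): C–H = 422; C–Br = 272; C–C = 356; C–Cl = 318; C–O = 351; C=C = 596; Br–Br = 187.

ΔH ≈ −117 kJ

Bonds broken (reactants):
  Br–Br: 1 × 187 = 187
  C–H: 4 × 422 = 1688
  C=C: 1 × 596 = 596
  Σ(broken) = 2471 kJ
Bonds formed (products):
  C–Br: 2 × 272 = 544
  C–C: 1 × 356 = 356
  C–H: 4 × 422 = 1688
  Σ(formed) = 2588 kJ
ΔH = Σ(broken) − Σ(formed) = 2471 − 2588 = −117 kJ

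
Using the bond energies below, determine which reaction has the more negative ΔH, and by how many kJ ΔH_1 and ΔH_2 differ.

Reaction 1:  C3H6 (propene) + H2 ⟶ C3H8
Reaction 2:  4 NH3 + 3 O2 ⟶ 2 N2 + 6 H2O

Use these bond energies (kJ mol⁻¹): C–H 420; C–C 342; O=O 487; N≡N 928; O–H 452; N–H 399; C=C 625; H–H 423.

Reaction 2, by 897 kJ

Reaction 1:
  Bonds broken (reactants):
    C–C: 1 × 342 = 342
    C–H: 6 × 420 = 2520
    C=C: 1 × 625 = 625
    H–H: 1 × 423 = 423
    Σ(broken) = 3910 kJ
  Bonds formed (products):
    C–C: 2 × 342 = 684
    C–H: 8 × 420 = 3360
    Σ(formed) = 4044 kJ
  ΔH_1 = 3910 − 4044 = −134 kJ
Reaction 2:
  Bonds broken (reactants):
    N–H: 12 × 399 = 4788
    O=O: 3 × 487 = 1461
    Σ(broken) = 6249 kJ
  Bonds formed (products):
    N≡N: 2 × 928 = 1856
    O–H: 12 × 452 = 5424
    Σ(formed) = 7280 kJ
  ΔH_2 = 6249 − 7280 = −1031 kJ
ΔH_1 − ΔH_2 = +897 kJ, so reaction 2 has the more negative ΔH; |ΔH_1 − ΔH_2| = 897 kJ.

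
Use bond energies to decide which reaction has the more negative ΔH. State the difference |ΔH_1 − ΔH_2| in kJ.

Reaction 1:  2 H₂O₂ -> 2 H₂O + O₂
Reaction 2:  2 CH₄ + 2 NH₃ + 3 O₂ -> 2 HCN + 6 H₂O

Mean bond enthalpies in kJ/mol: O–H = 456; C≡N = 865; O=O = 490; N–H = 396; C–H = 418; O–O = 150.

Reaction 1:
  Bonds broken (reactants):
    O–H: 4 × 456 = 1824
    O–O: 2 × 150 = 300
    Σ(broken) = 2124 kJ
  Bonds formed (products):
    O–H: 4 × 456 = 1824
    O=O: 1 × 490 = 490
    Σ(formed) = 2314 kJ
  ΔH_1 = 2124 − 2314 = −190 kJ
Reaction 2:
  Bonds broken (reactants):
    C–H: 8 × 418 = 3344
    N–H: 6 × 396 = 2376
    O=O: 3 × 490 = 1470
    Σ(broken) = 7190 kJ
  Bonds formed (products):
    C≡N: 2 × 865 = 1730
    C–H: 2 × 418 = 836
    O–H: 12 × 456 = 5472
    Σ(formed) = 8038 kJ
  ΔH_2 = 7190 − 8038 = −848 kJ
ΔH_1 − ΔH_2 = +658 kJ, so reaction 2 has the more negative ΔH; |ΔH_1 − ΔH_2| = 658 kJ.

Reaction 2, by 658 kJ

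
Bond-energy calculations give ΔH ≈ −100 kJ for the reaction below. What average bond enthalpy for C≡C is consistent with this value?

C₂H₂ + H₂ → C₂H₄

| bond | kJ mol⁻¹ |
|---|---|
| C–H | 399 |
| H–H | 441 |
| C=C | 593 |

D(C≡C) ≈ 850 kJ/mol

Let D be the C≡C bond energy.
Σ(broken) = 1×D + 2×399 + 1×441 = 1239 + D
Σ(formed) = 4×399 + 1×593 = 2189
ΔH = Σ(broken) − Σ(formed) = (1239 + D) − (2189) = −950 + D
Setting this equal to −100 kJ gives D = 850 kJ/mol.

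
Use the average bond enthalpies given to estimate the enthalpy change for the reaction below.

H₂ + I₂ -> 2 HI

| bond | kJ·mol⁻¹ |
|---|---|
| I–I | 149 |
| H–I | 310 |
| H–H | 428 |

Bonds broken (reactants):
  H–H: 1 × 428 = 428
  I–I: 1 × 149 = 149
  Σ(broken) = 577 kJ
Bonds formed (products):
  H–I: 2 × 310 = 620
  Σ(formed) = 620 kJ
ΔH = Σ(broken) − Σ(formed) = 577 − 620 = −43 kJ

ΔH ≈ −43 kJ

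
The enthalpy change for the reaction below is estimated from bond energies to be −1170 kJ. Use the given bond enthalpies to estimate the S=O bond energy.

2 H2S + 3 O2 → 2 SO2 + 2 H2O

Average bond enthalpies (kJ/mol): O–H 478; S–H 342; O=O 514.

Let D be the S=O bond energy.
Σ(broken) = 3×514 + 4×342 = 2910
Σ(formed) = 4×478 + 4×D = 1912 + 4D
ΔH = Σ(broken) − Σ(formed) = (2910) − (1912 + 4D) = +998 − 4D
Setting this equal to −1170 kJ gives 4D = 2168, so D = 542 kJ/mol.

D(S=O) ≈ 542 kJ/mol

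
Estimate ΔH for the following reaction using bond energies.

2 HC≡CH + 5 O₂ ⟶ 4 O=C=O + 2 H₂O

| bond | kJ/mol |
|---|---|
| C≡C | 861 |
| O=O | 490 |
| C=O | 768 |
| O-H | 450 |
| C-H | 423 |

ΔH ≈ −2080 kJ

Bonds broken (reactants):
  C≡C: 2 × 861 = 1722
  C-H: 4 × 423 = 1692
  O=O: 5 × 490 = 2450
  Σ(broken) = 5864 kJ
Bonds formed (products):
  C=O: 8 × 768 = 6144
  O-H: 4 × 450 = 1800
  Σ(formed) = 7944 kJ
ΔH = Σ(broken) − Σ(formed) = 5864 − 7944 = −2080 kJ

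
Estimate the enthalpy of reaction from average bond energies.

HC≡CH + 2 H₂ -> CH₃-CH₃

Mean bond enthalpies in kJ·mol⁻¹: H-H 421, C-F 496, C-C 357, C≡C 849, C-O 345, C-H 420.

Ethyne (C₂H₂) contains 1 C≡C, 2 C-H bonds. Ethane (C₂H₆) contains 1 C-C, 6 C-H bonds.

Bonds broken (reactants):
  C≡C: 1 × 849 = 849
  C-H: 2 × 420 = 840
  H-H: 2 × 421 = 842
  Σ(broken) = 2531 kJ
Bonds formed (products):
  C-C: 1 × 357 = 357
  C-H: 6 × 420 = 2520
  Σ(formed) = 2877 kJ
ΔH = Σ(broken) − Σ(formed) = 2531 − 2877 = −346 kJ

ΔH ≈ −346 kJ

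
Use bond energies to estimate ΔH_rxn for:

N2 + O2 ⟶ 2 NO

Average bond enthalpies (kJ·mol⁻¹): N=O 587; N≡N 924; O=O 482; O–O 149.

Bonds broken (reactants):
  N≡N: 1 × 924 = 924
  O=O: 1 × 482 = 482
  Σ(broken) = 1406 kJ
Bonds formed (products):
  N=O: 2 × 587 = 1174
  Σ(formed) = 1174 kJ
ΔH = Σ(broken) − Σ(formed) = 1406 − 1174 = +232 kJ

ΔH ≈ +232 kJ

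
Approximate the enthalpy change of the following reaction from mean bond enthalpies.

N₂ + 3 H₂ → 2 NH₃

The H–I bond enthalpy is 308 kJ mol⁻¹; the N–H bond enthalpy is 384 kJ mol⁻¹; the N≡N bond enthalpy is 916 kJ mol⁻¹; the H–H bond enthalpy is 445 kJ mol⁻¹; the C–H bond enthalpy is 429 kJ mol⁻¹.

Bonds broken (reactants):
  H–H: 3 × 445 = 1335
  N≡N: 1 × 916 = 916
  Σ(broken) = 2251 kJ
Bonds formed (products):
  N–H: 6 × 384 = 2304
  Σ(formed) = 2304 kJ
ΔH = Σ(broken) − Σ(formed) = 2251 − 2304 = −53 kJ

ΔH ≈ −53 kJ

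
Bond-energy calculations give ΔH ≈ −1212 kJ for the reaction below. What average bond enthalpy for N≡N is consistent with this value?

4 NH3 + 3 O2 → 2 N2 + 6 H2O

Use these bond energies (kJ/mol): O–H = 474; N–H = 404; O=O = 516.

D(N≡N) ≈ 960 kJ/mol

Let D be the N≡N bond energy.
Σ(broken) = 12×404 + 3×516 = 6396
Σ(formed) = 2×D + 12×474 = 5688 + 2D
ΔH = Σ(broken) − Σ(formed) = (6396) − (5688 + 2D) = +708 − 2D
Setting this equal to −1212 kJ gives 2D = 1920, so D = 960 kJ/mol.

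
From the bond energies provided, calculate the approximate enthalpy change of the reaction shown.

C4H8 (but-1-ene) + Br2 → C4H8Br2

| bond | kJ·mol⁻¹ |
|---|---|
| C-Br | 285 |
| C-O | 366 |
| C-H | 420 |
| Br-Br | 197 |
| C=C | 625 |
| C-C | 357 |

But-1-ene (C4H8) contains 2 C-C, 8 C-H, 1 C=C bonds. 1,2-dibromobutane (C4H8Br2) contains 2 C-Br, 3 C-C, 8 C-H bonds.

Bonds broken (reactants):
  Br-Br: 1 × 197 = 197
  C-C: 2 × 357 = 714
  C-H: 8 × 420 = 3360
  C=C: 1 × 625 = 625
  Σ(broken) = 4896 kJ
Bonds formed (products):
  C-Br: 2 × 285 = 570
  C-C: 3 × 357 = 1071
  C-H: 8 × 420 = 3360
  Σ(formed) = 5001 kJ
ΔH = Σ(broken) − Σ(formed) = 4896 − 5001 = −105 kJ

ΔH ≈ −105 kJ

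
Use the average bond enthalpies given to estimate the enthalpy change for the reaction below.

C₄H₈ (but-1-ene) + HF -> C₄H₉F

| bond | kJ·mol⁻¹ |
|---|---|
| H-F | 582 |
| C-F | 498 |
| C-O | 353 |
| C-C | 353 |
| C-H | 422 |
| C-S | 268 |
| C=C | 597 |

ΔH ≈ −94 kJ

Bonds broken (reactants):
  C-C: 2 × 353 = 706
  C-H: 8 × 422 = 3376
  C=C: 1 × 597 = 597
  H-F: 1 × 582 = 582
  Σ(broken) = 5261 kJ
Bonds formed (products):
  C-C: 3 × 353 = 1059
  C-F: 1 × 498 = 498
  C-H: 9 × 422 = 3798
  Σ(formed) = 5355 kJ
ΔH = Σ(broken) − Σ(formed) = 5261 − 5355 = −94 kJ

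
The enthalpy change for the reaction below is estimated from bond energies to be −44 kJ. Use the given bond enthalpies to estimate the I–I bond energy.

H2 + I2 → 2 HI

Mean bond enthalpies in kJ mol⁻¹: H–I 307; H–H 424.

Let D be the I–I bond energy.
Σ(broken) = 1×424 + 1×D = 424 + D
Σ(formed) = 2×307 = 614
ΔH = Σ(broken) − Σ(formed) = (424 + D) − (614) = −190 + D
Setting this equal to −44 kJ gives D = 146 kJ/mol.

D(I–I) ≈ 146 kJ/mol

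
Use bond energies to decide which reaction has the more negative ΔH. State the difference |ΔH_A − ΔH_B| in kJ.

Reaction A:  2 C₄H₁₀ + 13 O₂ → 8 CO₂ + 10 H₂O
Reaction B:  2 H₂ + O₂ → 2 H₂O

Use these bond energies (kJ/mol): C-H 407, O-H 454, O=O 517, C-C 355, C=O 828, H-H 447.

Reaction A:
  Bonds broken (reactants):
    C-C: 6 × 355 = 2130
    C-H: 20 × 407 = 8140
    O=O: 13 × 517 = 6721
    Σ(broken) = 16991 kJ
  Bonds formed (products):
    C=O: 16 × 828 = 13248
    O-H: 20 × 454 = 9080
    Σ(formed) = 22328 kJ
  ΔH_A = 16991 − 22328 = −5337 kJ
Reaction B:
  Bonds broken (reactants):
    H-H: 2 × 447 = 894
    O=O: 1 × 517 = 517
    Σ(broken) = 1411 kJ
  Bonds formed (products):
    O-H: 4 × 454 = 1816
    Σ(formed) = 1816 kJ
  ΔH_B = 1411 − 1816 = −405 kJ
ΔH_A − ΔH_B = −4932 kJ, so reaction A has the more negative ΔH; |ΔH_A − ΔH_B| = 4932 kJ.

Reaction A, by 4932 kJ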